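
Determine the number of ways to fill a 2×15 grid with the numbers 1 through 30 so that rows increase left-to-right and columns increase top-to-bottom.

By the hook-length formula (or a Dyck-path bijection), SYT of shape 2×15 number C_15.
C_15 = C(30,15)/16 = 155117520/16 = 9694845.

9694845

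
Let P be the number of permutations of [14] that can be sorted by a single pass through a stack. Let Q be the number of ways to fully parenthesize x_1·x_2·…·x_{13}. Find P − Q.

By Knuth's characterisation, the stack-sortable permutations of length 14 are the 231-avoiders, numbering C_14. So P = C_14 = 2674440.
Ways to associate a product of 13 factors correspond to binary trees on 13 leaves, so the count is C_12. So Q = C_12 = 208012.
P − Q = 2674440 − 208012 = 2466428.

2466428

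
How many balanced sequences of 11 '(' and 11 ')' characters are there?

58786

Balanced strings of n pairs of brackets are counted by C_n; here n = 11.
C_11 = C(22,11)/12 = 705432/12 = 58786.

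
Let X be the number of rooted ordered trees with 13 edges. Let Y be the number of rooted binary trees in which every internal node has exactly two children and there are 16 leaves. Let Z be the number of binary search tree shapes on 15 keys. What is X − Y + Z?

A rooted plane tree with 13 edges has 14 nodes, and the count is C_13. So X = C_13 = 742900.
A full binary tree with L leaves has L−1 internal nodes and is counted by C_{L−1}; L = 16 gives C_15. So Y = C_15 = 9694845.
Rooted binary trees with 15 nodes (each child slot possibly empty) number C_15. So Z = C_15 = 9694845.
X − Y + Z = 742900 − 9694845 + 9694845 = 742900.

742900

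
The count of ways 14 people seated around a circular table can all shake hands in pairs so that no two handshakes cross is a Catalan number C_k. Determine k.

7

With 14 = 2·7 people, non-crossing handshake pairings are non-crossing perfect matchings on a circle, counted by C_7.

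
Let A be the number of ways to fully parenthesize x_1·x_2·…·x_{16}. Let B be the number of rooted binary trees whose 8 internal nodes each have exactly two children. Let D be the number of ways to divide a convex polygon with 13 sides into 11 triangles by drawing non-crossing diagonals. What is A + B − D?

Parenthesizations of m factors correspond to full binary trees with m leaves, counted by C_{m−1}; m = 16 gives C_15. So A = C_15 = 9694845.
The number of full binary trees on 8 internal nodes is the Catalan number C_8. So B = C_8 = 1430.
A convex 13-gon is triangulated into 11 triangles, and the number of such triangulations is the Catalan number C_{13−2} = C_11. So D = C_11 = 58786.
A + B − D = 9694845 + 1430 − 58786 = 9637489.

9637489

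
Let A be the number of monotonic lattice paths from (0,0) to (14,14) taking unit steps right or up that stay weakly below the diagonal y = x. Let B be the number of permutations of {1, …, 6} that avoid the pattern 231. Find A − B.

Monotone paths in an n×n grid that stay weakly below the diagonal are counted by C_n; here n = 14. So A = C_14 = 2674440.
For any fixed pattern of length 3, the pattern-avoiding permutations of [6] number C_6. So B = C_6 = 132.
A − B = 2674440 − 132 = 2674308.

2674308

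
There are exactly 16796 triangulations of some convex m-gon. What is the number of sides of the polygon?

12

Triangulations of a convex m-gon are counted by C_{m−2}; 16796 = C_10.
So m − 2 = 10, giving m = 12 sides.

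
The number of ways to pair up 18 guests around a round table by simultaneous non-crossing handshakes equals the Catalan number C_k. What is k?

9

With 18 = 2·9 people, non-crossing handshake pairings are non-crossing perfect matchings on a circle, counted by C_9.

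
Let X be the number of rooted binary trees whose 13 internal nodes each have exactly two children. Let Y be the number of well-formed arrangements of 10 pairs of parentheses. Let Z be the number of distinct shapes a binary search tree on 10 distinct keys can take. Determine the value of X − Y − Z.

The number of full binary trees on 13 internal nodes is the Catalan number C_13. So X = C_13 = 742900.
With 10 pairs the number of balanced bracket strings is the Catalan number C_10. So Y = C_10 = 16796.
Binary trees (left/right distinguished) on n nodes are counted by C_n; here n = 10. So Z = C_10 = 16796.
X − Y − Z = 742900 − 16796 − 16796 = 709308.

709308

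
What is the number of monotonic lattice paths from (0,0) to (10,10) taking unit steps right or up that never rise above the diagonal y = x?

16796

Monotone paths in an n×n grid that stay weakly below the diagonal are counted by C_n; here n = 10.
C_10 = C_9 · 2(2·9+1)/(9+2) = 4862 · 38/11 = 16796.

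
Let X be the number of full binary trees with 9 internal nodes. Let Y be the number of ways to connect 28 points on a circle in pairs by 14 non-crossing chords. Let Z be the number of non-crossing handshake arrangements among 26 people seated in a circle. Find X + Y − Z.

1936402

Full binary trees with n internal nodes are counted by C_n; here n = 9. So X = C_9 = 4862.
Non-crossing perfect matchings of 2n points on a circle are counted by C_n; with 28 points, n = 14. So Y = C_14 = 2674440.
Non-crossing handshake pairings of 2n people are counted by C_n; 26 people gives n = 13. So Z = C_13 = 742900.
X + Y − Z = 4862 + 2674440 − 742900 = 1936402.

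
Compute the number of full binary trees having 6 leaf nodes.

42

A full binary tree with L leaves has L−1 internal nodes and is counted by C_{L−1}; L = 6 gives C_5.
C_5 = C(10,5)/6 = 252/6 = 42.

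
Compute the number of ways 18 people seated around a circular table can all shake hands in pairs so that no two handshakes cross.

4862

Non-crossing handshake pairings of 2n people are counted by C_n; 18 people gives n = 9.
C_9 = C_8 · 2(2·8+1)/(8+2) = 1430 · 34/10 = 4862.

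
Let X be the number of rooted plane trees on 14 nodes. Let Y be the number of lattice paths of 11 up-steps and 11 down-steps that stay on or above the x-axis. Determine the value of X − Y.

A rooted plane tree on 14 nodes has 13 edges, and such trees are counted by C_13. So X = C_13 = 742900.
A Dyck path with 11 up-steps and 11 down-steps has semilength 11, so there are C_11 of them. So Y = C_11 = 58786.
X − Y = 742900 − 58786 = 684114.

684114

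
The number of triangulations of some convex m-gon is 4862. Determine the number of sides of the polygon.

Triangulations of a convex m-gon are counted by C_{m−2}. The Catalan number equal to 4862 is C_9.
So m − 2 = 9, giving m = 11 sides.

11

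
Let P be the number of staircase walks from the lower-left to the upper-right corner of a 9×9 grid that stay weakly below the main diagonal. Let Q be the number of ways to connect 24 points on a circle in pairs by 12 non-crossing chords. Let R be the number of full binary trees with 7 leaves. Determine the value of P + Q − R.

212742

Monotone paths in an n×n grid that stay weakly below the diagonal are counted by C_n; here n = 9. So P = C_9 = 4862.
Non-crossing perfect matchings of 2n points on a circle are counted by C_n; with 24 points, n = 12. So Q = C_12 = 208012.
Full binary trees with 7 leaves have 7−1 = 6 internal nodes, so there are C_6 of them. So R = C_6 = 132.
P + Q − R = 4862 + 208012 − 132 = 212742.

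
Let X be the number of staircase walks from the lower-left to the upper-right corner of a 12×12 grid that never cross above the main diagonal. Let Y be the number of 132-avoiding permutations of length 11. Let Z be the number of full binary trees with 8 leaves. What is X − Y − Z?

148797

Sub-diagonal monotone paths from (0,0) to (12,12) biject with Dyck paths of semilength 12, giving C_12. So X = C_12 = 208012.
Permutations of [n] avoiding any single length-3 pattern are counted by C_n; here n = 11. So Y = C_11 = 58786.
Full binary trees with 8 leaves have 8−1 = 7 internal nodes, so there are C_7 of them. So Z = C_7 = 429.
X − Y − Z = 208012 − 58786 − 429 = 148797.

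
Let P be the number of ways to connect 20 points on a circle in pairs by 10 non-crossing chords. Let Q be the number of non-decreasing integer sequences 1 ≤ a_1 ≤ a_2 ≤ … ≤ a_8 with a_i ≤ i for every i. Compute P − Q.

15366

Pairing 20 circle points by 10 non-crossing chords gives C_10 matchings. So P = C_10 = 16796.
Such sub-staircase sequences of length n are counted by C_n; here n = 8. So Q = C_8 = 1430.
P − Q = 16796 − 1430 = 15366.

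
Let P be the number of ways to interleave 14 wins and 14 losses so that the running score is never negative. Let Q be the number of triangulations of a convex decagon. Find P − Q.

2673010

Ballot sequences with n votes each where one side never trails are Dyck words, counted by C_n; here n = 14. So P = C_14 = 2674440.
A convex 10-gon is triangulated into 8 triangles, and the number of such triangulations is the Catalan number C_{10−2} = C_8. So Q = C_8 = 1430.
P − Q = 2674440 − 1430 = 2673010.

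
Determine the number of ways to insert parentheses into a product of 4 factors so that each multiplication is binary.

Ways to associate a product of 4 factors correspond to binary trees on 4 leaves, so the count is C_3.
C_3 = 5.

5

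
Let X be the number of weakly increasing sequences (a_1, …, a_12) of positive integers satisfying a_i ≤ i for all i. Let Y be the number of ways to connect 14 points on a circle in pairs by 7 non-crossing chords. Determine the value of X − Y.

207583

Such sub-staircase sequences of length n are counted by C_n; here n = 12. So X = C_12 = 208012.
Pairing 14 circle points by 7 non-crossing chords gives C_7 matchings. So Y = C_7 = 429.
X − Y = 208012 − 429 = 207583.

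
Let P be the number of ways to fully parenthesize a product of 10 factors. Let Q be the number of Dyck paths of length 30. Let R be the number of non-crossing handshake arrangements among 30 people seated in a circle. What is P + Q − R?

Ways to associate a product of 10 factors correspond to binary trees on 10 leaves, so the count is C_9. So P = C_9 = 4862.
Paths of 15 up- and 15 down-steps that never dip below the axis are Dyck paths; their count is C_15. So Q = C_15 = 9694845.
With 30 = 2·15 people, non-crossing handshake pairings are non-crossing perfect matchings on a circle, counted by C_15. So R = C_15 = 9694845.
P + Q − R = 4862 + 9694845 − 9694845 = 4862.

4862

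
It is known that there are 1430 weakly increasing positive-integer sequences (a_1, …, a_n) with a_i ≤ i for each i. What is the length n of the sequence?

8

Such sub-staircase sequences of length n are counted by C_n, and C_8 = 1430.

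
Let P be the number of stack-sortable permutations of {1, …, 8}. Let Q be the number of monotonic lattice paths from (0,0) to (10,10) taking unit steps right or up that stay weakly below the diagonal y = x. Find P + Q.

18226

By Knuth's characterisation, the stack-sortable permutations of length 8 are the 231-avoiders, numbering C_8. So P = C_8 = 1430.
Sub-diagonal monotone paths from (0,0) to (10,10) biject with Dyck paths of semilength 10, giving C_10. So Q = C_10 = 16796.
P + Q = 1430 + 16796 = 18226.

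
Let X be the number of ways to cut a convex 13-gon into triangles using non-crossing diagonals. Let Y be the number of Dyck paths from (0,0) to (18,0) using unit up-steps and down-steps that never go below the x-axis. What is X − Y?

53924

A convex 13-gon is triangulated into 11 triangles, and the number of such triangulations is the Catalan number C_{13−2} = C_11. So X = C_11 = 58786.
Paths of 9 up- and 9 down-steps that never dip below the axis are Dyck paths; their count is C_9. So Y = C_9 = 4862.
X − Y = 58786 − 4862 = 53924.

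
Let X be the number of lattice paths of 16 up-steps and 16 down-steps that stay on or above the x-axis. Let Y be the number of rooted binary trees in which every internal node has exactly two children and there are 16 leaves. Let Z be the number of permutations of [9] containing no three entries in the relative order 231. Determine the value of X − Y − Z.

25657963

Paths of 16 up- and 16 down-steps that never dip below the axis are Dyck paths; their count is C_16. So X = C_16 = 35357670.
A full binary tree with L leaves has L−1 internal nodes and is counted by C_{L−1}; L = 16 gives C_15. So Y = C_15 = 9694845.
Permutations of [n] avoiding any single length-3 pattern are counted by C_n; here n = 9. So Z = C_9 = 4862.
X − Y − Z = 35357670 − 9694845 − 4862 = 25657963.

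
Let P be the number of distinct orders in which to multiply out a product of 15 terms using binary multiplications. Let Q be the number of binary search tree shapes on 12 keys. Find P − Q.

2466428

Parenthesizations of m factors correspond to full binary trees with m leaves, counted by C_{m−1}; m = 15 gives C_14. So P = C_14 = 2674440.
There are C_n binary search tree shapes on n keys; with n = 12 that is C_12. So Q = C_12 = 208012.
P − Q = 2674440 − 208012 = 2466428.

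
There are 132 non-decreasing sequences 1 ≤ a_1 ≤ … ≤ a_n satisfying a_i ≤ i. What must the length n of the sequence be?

6

Such sub-staircase sequences of length n are counted by C_n, and C_6 = 132.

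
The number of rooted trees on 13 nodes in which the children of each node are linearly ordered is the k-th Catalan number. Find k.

12

A rooted plane tree on 13 nodes has 12 edges, and such trees are counted by C_12.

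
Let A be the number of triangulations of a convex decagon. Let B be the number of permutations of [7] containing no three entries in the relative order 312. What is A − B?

1001

The number of triangulations of a 10-gon is the Catalan number C_8 (index = sides − 2). So A = C_8 = 1430.
Permutations of [n] avoiding any single length-3 pattern are counted by C_n; here n = 7. So B = C_7 = 429.
A − B = 1430 − 429 = 1001.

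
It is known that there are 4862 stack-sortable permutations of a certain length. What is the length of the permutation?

9

Stack-sortable permutations of [n] are counted by C_n. The Catalan number equal to 4862 is C_9.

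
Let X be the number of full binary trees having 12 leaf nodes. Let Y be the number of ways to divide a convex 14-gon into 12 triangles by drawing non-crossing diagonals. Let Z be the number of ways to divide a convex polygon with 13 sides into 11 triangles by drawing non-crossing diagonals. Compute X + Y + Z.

325584

Full binary trees with 12 leaves have 12−1 = 11 internal nodes, so there are C_11 of them. So X = C_11 = 58786.
Triangulations of a convex m-gon are counted by C_{m−2}; with m = 14 this is C_12. So Y = C_12 = 208012.
Triangulations of a convex m-gon are counted by C_{m−2}; with m = 13 this is C_11. So Z = C_11 = 58786.
X + Y + Z = 58786 + 208012 + 58786 = 325584.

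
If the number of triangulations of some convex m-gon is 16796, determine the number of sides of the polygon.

Triangulations of a convex m-gon are counted by C_{m−2}. Since C_10 = 16796, the index is 10.
So m − 2 = 10, giving m = 12 sides.

12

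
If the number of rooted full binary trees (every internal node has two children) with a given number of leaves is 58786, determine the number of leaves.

Full binary trees with L leaves are counted by C_{L−1}, and C_11 = 58786.
So the index is 11, and the number of leaves is 11 + 1 = 12.

12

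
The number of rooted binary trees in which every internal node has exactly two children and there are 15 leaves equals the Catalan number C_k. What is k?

Full binary trees with 15 leaves have 15−1 = 14 internal nodes, so there are C_14 of them.

14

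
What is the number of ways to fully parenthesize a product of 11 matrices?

Bracketing 11 factors into binary products is counted by C_{11−1} = C_10.
C_10 = 16796.

16796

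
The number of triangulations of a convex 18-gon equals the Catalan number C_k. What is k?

16

A convex 18-gon is triangulated into 16 triangles, and the number of such triangulations is the Catalan number C_{18−2} = C_16.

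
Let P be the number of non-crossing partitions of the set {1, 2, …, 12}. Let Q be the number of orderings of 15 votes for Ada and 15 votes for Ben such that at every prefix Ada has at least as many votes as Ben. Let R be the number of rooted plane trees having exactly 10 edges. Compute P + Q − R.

The non-crossing partitions of [12] form a lattice of size C_12. So P = C_12 = 208012.
Ballot sequences with n votes each where one side never trails are Dyck words, counted by C_n; here n = 15. So Q = C_15 = 9694845.
Rooted ordered trees with n edges are counted by C_n; here n = 10. So R = C_10 = 16796.
P + Q − R = 208012 + 9694845 − 16796 = 9886061.

9886061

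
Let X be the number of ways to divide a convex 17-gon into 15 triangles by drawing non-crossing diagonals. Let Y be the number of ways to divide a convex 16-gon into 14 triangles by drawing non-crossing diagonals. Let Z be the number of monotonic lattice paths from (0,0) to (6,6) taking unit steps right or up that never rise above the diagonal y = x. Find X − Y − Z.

7020273

The number of triangulations of a 17-gon is the Catalan number C_15 (index = sides − 2). So X = C_15 = 9694845.
A convex 16-gon is triangulated into 14 triangles, and the number of such triangulations is the Catalan number C_{16−2} = C_14. So Y = C_14 = 2674440.
Monotone paths in an n×n grid that stay weakly below the diagonal are counted by C_n; here n = 6. So Z = C_6 = 132.
X − Y − Z = 9694845 − 2674440 − 132 = 7020273.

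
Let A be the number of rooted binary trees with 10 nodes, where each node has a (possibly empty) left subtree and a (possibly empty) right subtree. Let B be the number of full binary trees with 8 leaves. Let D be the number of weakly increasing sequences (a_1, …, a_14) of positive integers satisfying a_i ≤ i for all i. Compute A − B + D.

2690807

Rooted binary trees with 10 nodes (each child slot possibly empty) number C_10. So A = C_10 = 16796.
Full binary trees with 8 leaves have 8−1 = 7 internal nodes, so there are C_7 of them. So B = C_7 = 429.
Weakly increasing sequences with a_i ≤ i biject with Dyck paths of semilength 14, so there are C_14. So D = C_14 = 2674440.
A − B + D = 16796 − 429 + 2674440 = 2690807.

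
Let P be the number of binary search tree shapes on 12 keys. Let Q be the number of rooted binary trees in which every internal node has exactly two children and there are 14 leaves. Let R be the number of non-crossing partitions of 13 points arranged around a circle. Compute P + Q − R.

208012

Binary trees (left/right distinguished) on n nodes are counted by C_n; here n = 12. So P = C_12 = 208012.
A full binary tree with L leaves has L−1 internal nodes and is counted by C_{L−1}; L = 14 gives C_13. So Q = C_13 = 742900.
The non-crossing partitions of [13] form a lattice of size C_13. So R = C_13 = 742900.
P + Q − R = 208012 + 742900 − 742900 = 208012.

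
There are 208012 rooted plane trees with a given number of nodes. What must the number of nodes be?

Rooted ordered trees on m nodes are counted by C_{m−1}. Since C_12 = 208012, the index is 12.
So the index is 12, and the number of nodes is 12 + 1 = 13.

13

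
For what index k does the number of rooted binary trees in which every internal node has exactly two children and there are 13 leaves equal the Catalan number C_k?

Full binary trees with 13 leaves have 13−1 = 12 internal nodes, so there are C_12 of them.

12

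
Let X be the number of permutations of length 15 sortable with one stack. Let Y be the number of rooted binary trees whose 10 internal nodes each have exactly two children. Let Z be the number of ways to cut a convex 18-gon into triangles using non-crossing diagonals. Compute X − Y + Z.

45035719

Stack-sortable permutations are exactly the 231-avoiding ones, counted by C_n; here n = 15. So X = C_15 = 9694845.
Full binary trees with n internal nodes are counted by C_n; here n = 10. So Y = C_10 = 16796.
Triangulations of a convex m-gon are counted by C_{m−2}; with m = 18 this is C_16. So Z = C_16 = 35357670.
X − Y + Z = 9694845 − 16796 + 35357670 = 45035719.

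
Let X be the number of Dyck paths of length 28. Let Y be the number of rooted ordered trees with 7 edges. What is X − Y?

Paths of 14 up- and 14 down-steps that never dip below the axis are Dyck paths; their count is C_14. So X = C_14 = 2674440.
A rooted plane tree with 7 edges has 8 nodes, and the count is C_7. So Y = C_7 = 429.
X − Y = 2674440 − 429 = 2674011.

2674011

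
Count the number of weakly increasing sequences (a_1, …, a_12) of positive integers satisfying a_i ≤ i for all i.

208012

Weakly increasing sequences with a_i ≤ i biject with Dyck paths of semilength 12, so there are C_12.
C_12 = C_11 · 2(2·11+1)/(11+2) = 58786 · 46/13 = 208012.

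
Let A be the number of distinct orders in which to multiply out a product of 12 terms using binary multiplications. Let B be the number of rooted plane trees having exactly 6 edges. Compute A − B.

58654

Parenthesizations of m factors correspond to full binary trees with m leaves, counted by C_{m−1}; m = 12 gives C_11. So A = C_11 = 58786.
Rooted ordered trees with n edges are counted by C_n; here n = 6. So B = C_6 = 132.
A − B = 58786 − 132 = 58654.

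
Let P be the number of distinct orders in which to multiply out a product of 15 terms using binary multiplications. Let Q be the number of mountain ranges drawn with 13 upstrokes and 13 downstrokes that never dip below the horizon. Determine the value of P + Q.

3417340

Parenthesizations of m factors correspond to full binary trees with m leaves, counted by C_{m−1}; m = 15 gives C_14. So P = C_14 = 2674440.
Paths of 13 up- and 13 down-steps that never dip below the axis are Dyck paths; their count is C_13. So Q = C_13 = 742900.
P + Q = 2674440 + 742900 = 3417340.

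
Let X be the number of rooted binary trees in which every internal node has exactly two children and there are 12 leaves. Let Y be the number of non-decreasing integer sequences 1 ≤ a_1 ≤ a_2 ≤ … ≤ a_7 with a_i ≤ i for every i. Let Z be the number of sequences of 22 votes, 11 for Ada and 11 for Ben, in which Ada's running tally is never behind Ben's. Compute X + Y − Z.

429

A full binary tree with L leaves has L−1 internal nodes and is counted by C_{L−1}; L = 12 gives C_11. So X = C_11 = 58786.
Such sub-staircase sequences of length n are counted by C_n; here n = 7. So Y = C_7 = 429.
Reading a vote for the leader as '(' and for the other as ')' turns such a sequence into a balanced string of 11 pairs, so the count is C_11. So Z = C_11 = 58786.
X + Y − Z = 58786 + 429 − 58786 = 429.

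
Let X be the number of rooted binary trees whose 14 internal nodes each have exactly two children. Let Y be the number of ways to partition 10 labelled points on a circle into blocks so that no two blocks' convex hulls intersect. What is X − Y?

2657644

Full binary trees with n internal nodes are counted by C_n; here n = 14. So X = C_14 = 2674440.
The non-crossing partitions of [10] form a lattice of size C_10. So Y = C_10 = 16796.
X − Y = 2674440 − 16796 = 2657644.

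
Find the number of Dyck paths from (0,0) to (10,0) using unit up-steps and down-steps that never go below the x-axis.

Paths of 5 up- and 5 down-steps that never dip below the axis are Dyck paths; their count is C_5.
C_5 = 42.

42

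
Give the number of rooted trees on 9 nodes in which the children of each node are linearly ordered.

A rooted plane tree on 9 nodes has 8 edges, and such trees are counted by C_8.
C_8 = C(16,8)/9 = 12870/9 = 1430.

1430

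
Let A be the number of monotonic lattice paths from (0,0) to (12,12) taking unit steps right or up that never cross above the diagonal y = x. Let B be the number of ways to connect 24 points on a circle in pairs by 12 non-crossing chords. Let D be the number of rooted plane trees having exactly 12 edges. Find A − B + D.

Monotone paths in an n×n grid that stay weakly below the diagonal are counted by C_n; here n = 12. So A = C_12 = 208012.
Non-crossing perfect matchings of 2n points on a circle are counted by C_n; with 24 points, n = 12. So B = C_12 = 208012.
Rooted ordered trees with n edges are counted by C_n; here n = 12. So D = C_12 = 208012.
A − B + D = 208012 − 208012 + 208012 = 208012.

208012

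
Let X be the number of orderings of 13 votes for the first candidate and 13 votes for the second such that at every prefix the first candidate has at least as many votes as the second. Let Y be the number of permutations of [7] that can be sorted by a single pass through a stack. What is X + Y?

743329

Ballot sequences with n votes each where one side never trails are Dyck words, counted by C_n; here n = 13. So X = C_13 = 742900.
By Knuth's characterisation, the stack-sortable permutations of length 7 are the 231-avoiders, numbering C_7. So Y = C_7 = 429.
X + Y = 742900 + 429 = 743329.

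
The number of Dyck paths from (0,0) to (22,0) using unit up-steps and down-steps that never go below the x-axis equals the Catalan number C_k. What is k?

11

Dyck paths of semilength n (length 2n) are counted by C_n; here n = 11.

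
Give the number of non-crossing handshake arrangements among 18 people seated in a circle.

Non-crossing handshake pairings of 2n people are counted by C_n; 18 people gives n = 9.
C_9 = 4862.

4862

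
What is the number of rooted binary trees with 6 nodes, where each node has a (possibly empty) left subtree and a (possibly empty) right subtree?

Rooted binary trees with 6 nodes (each child slot possibly empty) number C_6.
C_6 = 132.

132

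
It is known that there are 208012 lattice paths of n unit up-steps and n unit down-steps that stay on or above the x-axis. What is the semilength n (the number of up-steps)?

Dyck paths of semilength n are counted by C_n; 208012 = C_12.

12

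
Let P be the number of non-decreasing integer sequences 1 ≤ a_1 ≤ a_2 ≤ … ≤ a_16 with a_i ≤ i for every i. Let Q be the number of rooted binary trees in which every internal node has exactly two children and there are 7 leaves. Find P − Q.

35357538

Such sub-staircase sequences of length n are counted by C_n; here n = 16. So P = C_16 = 35357670.
A full binary tree with L leaves has L−1 internal nodes and is counted by C_{L−1}; L = 7 gives C_6. So Q = C_6 = 132.
P − Q = 35357670 − 132 = 35357538.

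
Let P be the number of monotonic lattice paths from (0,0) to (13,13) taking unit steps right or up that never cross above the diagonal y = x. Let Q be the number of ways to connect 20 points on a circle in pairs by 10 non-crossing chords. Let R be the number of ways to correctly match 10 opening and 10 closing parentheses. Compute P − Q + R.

Monotone paths in an n×n grid that stay weakly below the diagonal are counted by C_n; here n = 13. So P = C_13 = 742900.
Non-crossing perfect matchings of 2n points on a circle are counted by C_n; with 20 points, n = 10. So Q = C_10 = 16796.
Balanced strings of n pairs of brackets are counted by C_n; here n = 10. So R = C_10 = 16796.
P − Q + R = 742900 − 16796 + 16796 = 742900.

742900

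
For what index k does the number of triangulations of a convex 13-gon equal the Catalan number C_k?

Triangulations of a convex m-gon are counted by C_{m−2}; with m = 13 this is C_11.

11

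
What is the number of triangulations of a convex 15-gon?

742900

Triangulations of a convex m-gon are counted by C_{m−2}; with m = 15 this is C_13.
C_13 = C(26,13)/14 = 10400600/14 = 742900.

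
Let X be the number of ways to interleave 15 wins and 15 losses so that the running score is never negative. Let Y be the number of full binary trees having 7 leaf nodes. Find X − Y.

9694713

Reading a vote for the leader as '(' and for the other as ')' turns such a sequence into a balanced string of 15 pairs, so the count is C_15. So X = C_15 = 9694845.
A full binary tree with L leaves has L−1 internal nodes and is counted by C_{L−1}; L = 7 gives C_6. So Y = C_6 = 132.
X − Y = 9694845 − 132 = 9694713.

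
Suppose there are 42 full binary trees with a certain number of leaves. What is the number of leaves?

Full binary trees with L leaves are counted by C_{L−1}. The Catalan number equal to 42 is C_5.
So the index is 5, and the number of leaves is 5 + 1 = 6.

6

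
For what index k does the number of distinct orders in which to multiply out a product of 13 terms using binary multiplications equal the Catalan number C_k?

12

Parenthesizations of m factors correspond to full binary trees with m leaves, counted by C_{m−1}; m = 13 gives C_12.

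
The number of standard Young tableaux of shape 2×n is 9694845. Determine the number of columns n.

15

Standard Young tableaux of shape 2×n are counted by C_n, and C_15 = 9694845.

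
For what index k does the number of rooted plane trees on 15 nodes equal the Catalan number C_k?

14

Rooted ordered (plane) trees on m nodes have m−1 edges and are counted by C_{m−1}; m = 15 gives C_14.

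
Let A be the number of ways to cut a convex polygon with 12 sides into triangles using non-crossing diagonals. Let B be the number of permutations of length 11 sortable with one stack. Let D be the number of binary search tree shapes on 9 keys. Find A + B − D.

Triangulations of a convex m-gon are counted by C_{m−2}; with m = 12 this is C_10. So A = C_10 = 16796.
Stack-sortable permutations are exactly the 231-avoiding ones, counted by C_n; here n = 11. So B = C_11 = 58786.
Binary trees (left/right distinguished) on n nodes are counted by C_n; here n = 9. So D = C_9 = 4862.
A + B − D = 16796 + 58786 − 4862 = 70720.

70720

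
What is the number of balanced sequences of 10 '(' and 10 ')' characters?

Balanced strings of n pairs of brackets are counted by C_n; here n = 10.
C_10 = 16796.

16796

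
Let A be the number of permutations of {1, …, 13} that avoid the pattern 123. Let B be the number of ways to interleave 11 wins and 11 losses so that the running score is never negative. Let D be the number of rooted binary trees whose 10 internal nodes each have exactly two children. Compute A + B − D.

784890

For any fixed pattern of length 3, the pattern-avoiding permutations of [13] number C_13. So A = C_13 = 742900.
Reading a vote for the leader as '(' and for the other as ')' turns such a sequence into a balanced string of 11 pairs, so the count is C_11. So B = C_11 = 58786.
Full binary trees with n internal nodes are counted by C_n; here n = 10. So D = C_10 = 16796.
A + B − D = 742900 + 58786 − 16796 = 784890.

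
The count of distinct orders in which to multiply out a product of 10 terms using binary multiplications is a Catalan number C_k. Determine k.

Parenthesizations of m factors correspond to full binary trees with m leaves, counted by C_{m−1}; m = 10 gives C_9.

9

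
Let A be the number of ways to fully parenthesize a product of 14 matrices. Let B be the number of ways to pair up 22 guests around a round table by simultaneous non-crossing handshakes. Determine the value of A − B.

Ways to associate a product of 14 factors correspond to binary trees on 14 leaves, so the count is C_13. So A = C_13 = 742900.
With 22 = 2·11 people, non-crossing handshake pairings are non-crossing perfect matchings on a circle, counted by C_11. So B = C_11 = 58786.
A − B = 742900 − 58786 = 684114.

684114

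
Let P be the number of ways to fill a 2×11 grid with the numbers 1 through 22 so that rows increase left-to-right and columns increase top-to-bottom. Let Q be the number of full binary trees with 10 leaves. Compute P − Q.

Standard Young tableaux of shape 2×n are counted by C_n; here n = 11. So P = C_11 = 58786.
A full binary tree with L leaves has L−1 internal nodes and is counted by C_{L−1}; L = 10 gives C_9. So Q = C_9 = 4862.
P − Q = 58786 − 4862 = 53924.

53924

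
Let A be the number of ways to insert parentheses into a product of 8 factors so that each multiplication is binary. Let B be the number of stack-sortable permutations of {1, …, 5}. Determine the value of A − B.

387

Ways to associate a product of 8 factors correspond to binary trees on 8 leaves, so the count is C_7. So A = C_7 = 429.
By Knuth's characterisation, the stack-sortable permutations of length 5 are the 231-avoiders, numbering C_5. So B = C_5 = 42.
A − B = 429 − 42 = 387.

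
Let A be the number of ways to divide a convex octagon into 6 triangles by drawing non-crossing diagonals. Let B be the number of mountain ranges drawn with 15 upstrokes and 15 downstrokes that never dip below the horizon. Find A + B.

The number of triangulations of an 8-gon is the Catalan number C_6 (index = sides − 2). So A = C_6 = 132.
Dyck paths of semilength n (length 2n) are counted by C_n; here n = 15. So B = C_15 = 9694845.
A + B = 132 + 9694845 = 9694977.

9694977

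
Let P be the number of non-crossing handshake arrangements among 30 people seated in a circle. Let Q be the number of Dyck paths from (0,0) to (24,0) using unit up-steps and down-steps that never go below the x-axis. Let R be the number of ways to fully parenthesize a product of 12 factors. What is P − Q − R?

9428047

Non-crossing handshake pairings of 2n people are counted by C_n; 30 people gives n = 15. So P = C_15 = 9694845.
Paths of 12 up- and 12 down-steps that never dip below the axis are Dyck paths; their count is C_12. So Q = C_12 = 208012.
Parenthesizations of m factors correspond to full binary trees with m leaves, counted by C_{m−1}; m = 12 gives C_11. So R = C_11 = 58786.
P − Q − R = 9694845 − 208012 − 58786 = 9428047.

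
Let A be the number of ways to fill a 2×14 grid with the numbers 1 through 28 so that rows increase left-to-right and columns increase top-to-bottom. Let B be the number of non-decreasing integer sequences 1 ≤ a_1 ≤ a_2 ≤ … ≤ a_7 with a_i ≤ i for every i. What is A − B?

Standard Young tableaux of shape 2×n are counted by C_n; here n = 14. So A = C_14 = 2674440.
Such sub-staircase sequences of length n are counted by C_n; here n = 7. So B = C_7 = 429.
A − B = 2674440 − 429 = 2674011.

2674011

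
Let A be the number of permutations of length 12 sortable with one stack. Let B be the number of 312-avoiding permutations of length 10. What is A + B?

224808

By Knuth's characterisation, the stack-sortable permutations of length 12 are the 231-avoiders, numbering C_12. So A = C_12 = 208012.
Permutations of [n] avoiding any single length-3 pattern are counted by C_n; here n = 10. So B = C_10 = 16796.
A + B = 208012 + 16796 = 224808.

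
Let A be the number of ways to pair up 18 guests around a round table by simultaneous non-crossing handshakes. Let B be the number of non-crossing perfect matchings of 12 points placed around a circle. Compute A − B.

With 18 = 2·9 people, non-crossing handshake pairings are non-crossing perfect matchings on a circle, counted by C_9. So A = C_9 = 4862.
Pairing 12 circle points by 6 non-crossing chords gives C_6 matchings. So B = C_6 = 132.
A − B = 4862 − 132 = 4730.

4730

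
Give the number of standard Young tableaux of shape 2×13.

Standard Young tableaux of shape 2×n are counted by C_n; here n = 13.
C_13 = C(26,13)/14 = 10400600/14 = 742900.

742900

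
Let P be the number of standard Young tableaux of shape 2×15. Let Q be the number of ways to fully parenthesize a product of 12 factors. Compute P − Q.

Standard Young tableaux of shape 2×n are counted by C_n; here n = 15. So P = C_15 = 9694845.
Parenthesizations of m factors correspond to full binary trees with m leaves, counted by C_{m−1}; m = 12 gives C_11. So Q = C_11 = 58786.
P − Q = 9694845 − 58786 = 9636059.

9636059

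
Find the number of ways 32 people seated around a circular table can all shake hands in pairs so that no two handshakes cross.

With 32 = 2·16 people, non-crossing handshake pairings are non-crossing perfect matchings on a circle, counted by C_16.
C_16 = C_15 · 2(2·15+1)/(15+2) = 9694845 · 62/17 = 35357670.

35357670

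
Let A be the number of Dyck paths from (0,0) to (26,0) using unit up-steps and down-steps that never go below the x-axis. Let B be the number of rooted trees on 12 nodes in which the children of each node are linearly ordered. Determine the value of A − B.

A Dyck path with 13 up-steps and 13 down-steps has semilength 13, so there are C_13 of them. So A = C_13 = 742900.
Rooted ordered (plane) trees on m nodes have m−1 edges and are counted by C_{m−1}; m = 12 gives C_11. So B = C_11 = 58786.
A − B = 742900 − 58786 = 684114.

684114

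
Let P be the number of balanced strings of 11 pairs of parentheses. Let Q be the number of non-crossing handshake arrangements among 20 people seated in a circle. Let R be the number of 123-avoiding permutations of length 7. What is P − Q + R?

42419

Balanced strings of n pairs of brackets are counted by C_n; here n = 11. So P = C_11 = 58786.
Non-crossing handshake pairings of 2n people are counted by C_n; 20 people gives n = 10. So Q = C_10 = 16796.
Permutations of [n] avoiding any single length-3 pattern are counted by C_n; here n = 7. So R = C_7 = 429.
P − Q + R = 58786 − 16796 + 429 = 42419.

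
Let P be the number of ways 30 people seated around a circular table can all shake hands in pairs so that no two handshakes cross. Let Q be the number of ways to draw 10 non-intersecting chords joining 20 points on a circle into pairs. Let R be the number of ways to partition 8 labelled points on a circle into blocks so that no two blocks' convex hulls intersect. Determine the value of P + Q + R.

With 30 = 2·15 people, non-crossing handshake pairings are non-crossing perfect matchings on a circle, counted by C_15. So P = C_15 = 9694845.
Non-crossing perfect matchings of 2n points on a circle are counted by C_n; with 20 points, n = 10. So Q = C_10 = 16796.
Non-crossing partitions of an n-element set are counted by C_n; here n = 8. So R = C_8 = 1430.
P + Q + R = 9694845 + 16796 + 1430 = 9713071.

9713071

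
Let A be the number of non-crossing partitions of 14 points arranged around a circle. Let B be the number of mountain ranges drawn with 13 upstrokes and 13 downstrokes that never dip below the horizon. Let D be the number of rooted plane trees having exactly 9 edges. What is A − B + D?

1936402

Non-crossing partitions of an n-element set are counted by C_n; here n = 14. So A = C_14 = 2674440.
A Dyck path with 13 up-steps and 13 down-steps has semilength 13, so there are C_13 of them. So B = C_13 = 742900.
Rooted ordered trees with n edges are counted by C_n; here n = 9. So D = C_9 = 4862.
A − B + D = 2674440 − 742900 + 4862 = 1936402.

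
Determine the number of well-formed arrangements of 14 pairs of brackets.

A balanced arrangement of 14 bracket pairs is a Dyck word of semilength 14, so the count is C_14.
C_14 = C(28,14)/15 = 40116600/15 = 2674440.

2674440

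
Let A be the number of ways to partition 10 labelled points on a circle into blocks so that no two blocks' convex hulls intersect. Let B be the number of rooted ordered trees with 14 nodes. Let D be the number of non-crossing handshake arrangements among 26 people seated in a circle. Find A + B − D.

16796

Non-crossing partitions of an n-element set are counted by C_n; here n = 10. So A = C_10 = 16796.
Rooted ordered (plane) trees on m nodes have m−1 edges and are counted by C_{m−1}; m = 14 gives C_13. So B = C_13 = 742900.
With 26 = 2·13 people, non-crossing handshake pairings are non-crossing perfect matchings on a circle, counted by C_13. So D = C_13 = 742900.
A + B − D = 16796 + 742900 − 742900 = 16796.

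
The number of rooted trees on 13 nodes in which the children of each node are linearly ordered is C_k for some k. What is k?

12

A rooted plane tree on 13 nodes has 12 edges, and such trees are counted by C_12.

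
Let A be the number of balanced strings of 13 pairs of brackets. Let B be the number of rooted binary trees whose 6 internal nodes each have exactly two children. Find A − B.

742768

A balanced arrangement of 13 bracket pairs is a Dyck word of semilength 13, so the count is C_13. So A = C_13 = 742900.
The number of full binary trees on 6 internal nodes is the Catalan number C_6. So B = C_6 = 132.
A − B = 742900 − 132 = 742768.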